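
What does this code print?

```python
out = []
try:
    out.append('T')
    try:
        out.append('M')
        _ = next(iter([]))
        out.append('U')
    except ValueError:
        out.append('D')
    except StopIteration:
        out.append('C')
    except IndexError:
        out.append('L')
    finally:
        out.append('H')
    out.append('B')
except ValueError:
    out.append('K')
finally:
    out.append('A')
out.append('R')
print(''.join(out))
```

Execution trace: 'T' (try body) → 'M' (inner try body) → 'C' (inner except StopIteration) → 'H' (inner finally) → 'B' (try body, no exception) → 'A' (finally) → 'R' (after the try/except). Output: TMCHBAR

Answer: TMCHBAR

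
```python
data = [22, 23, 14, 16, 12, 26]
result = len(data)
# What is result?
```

Trace:
`data = [22, 23, 14, 16, 12, 26]` → data = [22, 23, 14, 16, 12, 26]
`result = len(data)` → result = 6
So result = 6

Answer: 6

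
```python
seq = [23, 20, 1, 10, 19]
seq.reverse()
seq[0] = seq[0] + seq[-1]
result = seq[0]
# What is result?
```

Trace:
`seq = [23, 20, 1, 10, 19]` → seq = [23, 20, 1, 10, 19]
`seq.reverse()` → seq = [19, 10, 1, 20, 23]
`seq[0] = seq[0] + seq[-1]` → seq = [42, 10, 1, 20, 23]
`result = seq[0]` → result = 42
So result = 42

Answer: 42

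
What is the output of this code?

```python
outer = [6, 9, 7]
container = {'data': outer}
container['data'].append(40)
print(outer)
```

Key concept: dict holds reference to list.
Step by step:
`outer = [6, 9, 7]` → outer = [6, 9, 7]
`container = {'data': outer}` → container = {'data': [6, 9, 7]}
`container['data'].append(40)` → outer = [6, 9, 7, 40]; container = {'data': [6, 9, 7, 40]}
`print(outer)` → prints [6, 9, 7, 40]

Answer: [6, 9, 7, 40]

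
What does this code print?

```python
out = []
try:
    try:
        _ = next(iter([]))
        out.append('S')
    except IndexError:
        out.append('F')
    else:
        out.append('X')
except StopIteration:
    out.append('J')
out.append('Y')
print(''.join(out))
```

Execution trace: 'J' (outer except StopIteration) → 'Y' (after the try/except). Output: JY

Answer: JY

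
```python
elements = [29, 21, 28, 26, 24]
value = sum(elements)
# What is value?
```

Trace:
`elements = [29, 21, 28, 26, 24]` → elements = [29, 21, 28, 26, 24]
`value = sum(elements)` → value = 128
So value = 128

Answer: 128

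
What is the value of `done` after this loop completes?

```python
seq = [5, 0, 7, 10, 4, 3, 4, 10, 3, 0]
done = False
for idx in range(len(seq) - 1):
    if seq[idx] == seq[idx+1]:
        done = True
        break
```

Check consecutive duplicates in [5, 0, 7, 10, 4, 3, 4, 10, 3, 0]
`done` takes the values: False

Answer: False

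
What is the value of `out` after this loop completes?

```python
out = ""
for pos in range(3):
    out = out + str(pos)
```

Concatenate digits 0 to 2
`out` takes the values: "" → "0" → "01" → "012"

Answer: "012"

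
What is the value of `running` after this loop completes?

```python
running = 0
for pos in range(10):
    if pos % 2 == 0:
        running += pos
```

Sum of even numbers 0 to 9
`running` takes the values: 0 → 2 → 6 → 12 → 20

Answer: 20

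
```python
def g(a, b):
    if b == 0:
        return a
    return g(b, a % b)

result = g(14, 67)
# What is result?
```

g(14, 67) -> g(67, 14) -> g(14, 11) -> g(11, 3) -> g(3, 2) -> g(2, 1) -> g(1, 0) -> 1

Answer: 1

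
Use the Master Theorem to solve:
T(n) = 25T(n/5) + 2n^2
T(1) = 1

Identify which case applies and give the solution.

a=25, b=5, f(n)=2n^2. log_5(25) = 2. Since c=2 = 2, Case 2 applies: T(n) = Θ(n^log_b(a) · log n) = O(n^2 log n).

Answer: O(n^2 log n) - Case 2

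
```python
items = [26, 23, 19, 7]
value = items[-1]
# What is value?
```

Trace:
`items = [26, 23, 19, 7]` → items = [26, 23, 19, 7]
`value = items[-1]` → value = 7
So value = 7

Answer: 7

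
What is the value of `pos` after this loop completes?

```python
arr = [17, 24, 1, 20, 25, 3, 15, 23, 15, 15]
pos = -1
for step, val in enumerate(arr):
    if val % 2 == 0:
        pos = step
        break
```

First even number index in [17, 24, 1, 20, 25, 3, 15, 23, 15, 15]
`pos` takes the values: -1 → 1

Answer: 1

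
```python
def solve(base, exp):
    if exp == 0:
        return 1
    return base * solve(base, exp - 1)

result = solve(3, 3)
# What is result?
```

solve(3, 3) = 3 * 3 * 3 = 27

Answer: 27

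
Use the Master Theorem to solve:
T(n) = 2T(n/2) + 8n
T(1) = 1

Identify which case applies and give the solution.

a=2, b=2, f(n)=8n. log_2(2) = 1. Since c=1 = 1, Case 2 applies: T(n) = Θ(n^log_b(a) · log n) = O(n log n).

Answer: O(n log n) - Case 2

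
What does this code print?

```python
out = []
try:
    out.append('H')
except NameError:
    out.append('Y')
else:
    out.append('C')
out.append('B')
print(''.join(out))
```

Execution trace: 'H' (try body, no exception) → 'C' (else) → 'B' (after the try/except). Output: HCB

Answer: HCB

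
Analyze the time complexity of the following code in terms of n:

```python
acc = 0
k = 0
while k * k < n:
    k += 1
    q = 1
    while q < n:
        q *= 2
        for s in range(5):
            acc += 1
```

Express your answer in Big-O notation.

Each loop level contributes: √n × log n × 1. Multiplying the contributions gives O(√n log n).

Answer: O(√n log n)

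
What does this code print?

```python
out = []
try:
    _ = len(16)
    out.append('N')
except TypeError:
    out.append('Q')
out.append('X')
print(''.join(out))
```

Execution trace: 'Q' (except TypeError) → 'X' (after the try/except). Output: QX

Answer: QX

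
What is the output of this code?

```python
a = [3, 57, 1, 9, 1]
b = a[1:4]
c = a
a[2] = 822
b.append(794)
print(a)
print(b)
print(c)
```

Key concept: slice vs alias.
Step by step:
`a = [3, 57, 1, 9, 1]` → a = [3, 57, 1, 9, 1]
`b = a[1:4]` → b = [57, 1, 9]
`c = a` → c = [3, 57, 1, 9, 1] (same object as a)
`a[2] = 822` → a = [3, 57, 822, 9, 1] (same object as c); c = [3, 57, 822, 9, 1] (same object as a)
`b.append(794)` → b = [57, 1, 9, 794]
`print(a)` → prints [3, 57, 822, 9, 1]
`print(b)` → prints [57, 1, 9, 794]
`print(c)` → prints [3, 57, 822, 9, 1]

Answer:
[3, 57, 822, 9, 1]
[57, 1, 9, 794]
[3, 57, 822, 9, 1]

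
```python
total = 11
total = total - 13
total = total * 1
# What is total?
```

Trace:
`total = 11` → total = 11
`total = total - 13` → total = -2
`total = total * 1` → total = -2
So total = -2

Answer: -2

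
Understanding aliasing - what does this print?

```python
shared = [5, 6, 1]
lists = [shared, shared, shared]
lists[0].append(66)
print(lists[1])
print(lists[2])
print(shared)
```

Key concept: list of same reference.
Step by step:
`shared = [5, 6, 1]` → shared = [5, 6, 1]
`lists = [shared, shared, shared]` → lists = [[5, 6, 1], [5, 6, 1], [5, 6, 1]]
`lists[0].append(66)` → shared = [5, 6, 1, 66]; lists = [[5, 6, 1, 66], [5, 6, 1, 66], [5, 6, 1, 66]]
`print(lists[1])` → prints [5, 6, 1, 66]
`print(lists[2])` → prints [5, 6, 1, 66]
`print(shared)` → prints [5, 6, 1, 66]

Answer:
[5, 6, 1, 66]
[5, 6, 1, 66]
[5, 6, 1, 66]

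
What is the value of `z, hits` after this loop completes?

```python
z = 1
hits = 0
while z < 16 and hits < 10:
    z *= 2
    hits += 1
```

Double until >= 16 or 10 iterations
`z, hits` takes the values: (1, 0) → (2, 0) → (2, 1) → (4, 1) → (4, 2) → (8, 2) → (8, 3) → (16, 3) → (16, 4)

Answer: 16, 4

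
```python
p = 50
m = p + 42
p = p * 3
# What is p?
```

Trace:
`p = 50` → p = 50
`m = p + 42` → m = 92
`p = p * 3` → p = 150
So p = 150

Answer: 150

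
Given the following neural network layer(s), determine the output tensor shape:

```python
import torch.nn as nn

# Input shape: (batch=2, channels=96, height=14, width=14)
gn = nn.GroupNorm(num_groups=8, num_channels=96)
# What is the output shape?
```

Input: (2, 96, 14, 14) -> Output: (2, 96, 14, 14)

Answer: (2, 96, 14, 14)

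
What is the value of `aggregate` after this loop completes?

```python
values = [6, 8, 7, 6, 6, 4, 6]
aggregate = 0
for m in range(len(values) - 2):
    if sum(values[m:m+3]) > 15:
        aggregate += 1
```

Count windows with sum > 15
`aggregate` takes the values: 0 → 1 → 2 → 3 → 4 → 5

Answer: 5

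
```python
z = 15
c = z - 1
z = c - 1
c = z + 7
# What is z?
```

Trace:
`z = 15` → z = 15
`c = z - 1` → c = 14
`z = c - 1` → z = 13
`c = z + 7` → c = 20
So z = 13

Answer: 13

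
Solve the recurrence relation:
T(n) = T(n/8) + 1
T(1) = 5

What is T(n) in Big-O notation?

Each step divides n by 8 and adds 1. After log_8(n) steps we reach T(1)=5. So T(n) = 1·log_8(n) + 5 = O(log n).

Answer: O(log n)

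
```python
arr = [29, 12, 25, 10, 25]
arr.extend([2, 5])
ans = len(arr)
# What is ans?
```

Trace:
`arr = [29, 12, 25, 10, 25]` → arr = [29, 12, 25, 10, 25]
`arr.extend([2, 5])` → arr = [29, 12, 25, 10, 25, 2, 5]
`ans = len(arr)` → ans = 7
So ans = 7

Answer: 7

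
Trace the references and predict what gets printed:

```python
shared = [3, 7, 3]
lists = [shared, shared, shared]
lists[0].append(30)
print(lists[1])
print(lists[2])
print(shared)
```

Key concept: list of same reference.
Step by step:
`shared = [3, 7, 3]` → shared = [3, 7, 3]
`lists = [shared, shared, shared]` → lists = [[3, 7, 3], [3, 7, 3], [3, 7, 3]]
`lists[0].append(30)` → shared = [3, 7, 3, 30]; lists = [[3, 7, 3, 30], [3, 7, 3, 30], [3, 7, 3, 30]]
`print(lists[1])` → prints [3, 7, 3, 30]
`print(lists[2])` → prints [3, 7, 3, 30]
`print(shared)` → prints [3, 7, 3, 30]

Answer:
[3, 7, 3, 30]
[3, 7, 3, 30]
[3, 7, 3, 30]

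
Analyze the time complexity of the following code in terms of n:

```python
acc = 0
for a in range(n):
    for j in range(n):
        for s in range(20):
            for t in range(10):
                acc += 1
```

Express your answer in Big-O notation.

Each loop level contributes: n × n × 1 × 1. Multiplying the contributions gives O(n^2).

Answer: O(n^2)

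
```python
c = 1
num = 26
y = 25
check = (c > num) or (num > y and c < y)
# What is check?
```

Trace:
`c = 1` → c = 1
`num = 26` → num = 26
`y = 25` → y = 25
`check = (c > num) or (num > y and c < y)` → check = True
So check = True

Answer: True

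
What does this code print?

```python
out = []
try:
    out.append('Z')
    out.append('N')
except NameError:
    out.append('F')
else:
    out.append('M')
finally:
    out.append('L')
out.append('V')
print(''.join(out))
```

Execution trace: 'Z' (try body) → 'N' (try body, no exception) → 'M' (else) → 'L' (finally) → 'V' (after the try/except). Output: ZNMLV

Answer: ZNMLV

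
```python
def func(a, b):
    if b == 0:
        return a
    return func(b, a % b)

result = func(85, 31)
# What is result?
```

func(85, 31) -> func(31, 23) -> func(23, 8) -> func(8, 7) -> func(7, 1) -> func(1, 0) -> 1

Answer: 1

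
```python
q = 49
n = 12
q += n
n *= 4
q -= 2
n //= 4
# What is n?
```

Trace:
`q = 49` → q = 49
`n = 12` → n = 12
`q += n` → q = 61
`n *= 4` → n = 48
`q -= 2` → q = 59
`n //= 4` → n = 12
So n = 12

Answer: 12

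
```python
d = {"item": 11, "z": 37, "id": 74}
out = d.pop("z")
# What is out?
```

Trace:
`d = {"item": 11, "z": 37, "id": 74}` → d = {'item': 11, 'z': 37, 'id': 74}
`out = d.pop("z")` → d = {'item': 11, 'id': 74}; out = 37
So out = 37

Answer: 37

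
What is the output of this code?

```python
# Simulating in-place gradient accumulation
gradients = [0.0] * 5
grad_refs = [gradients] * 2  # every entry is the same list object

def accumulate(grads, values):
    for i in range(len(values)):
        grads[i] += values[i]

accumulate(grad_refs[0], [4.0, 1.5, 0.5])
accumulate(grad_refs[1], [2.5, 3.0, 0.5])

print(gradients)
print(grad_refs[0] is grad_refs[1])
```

Key concept: gradient accumulation aliasing.
Step by step:
`gradients = [0.0] * 5` → gradients = [0.0, 0.0, 0.0, 0.0, 0.0]
`grad_refs = [gradients] * 2` → grad_refs = [[0.0, 0.0, 0.0, 0.0, 0.0], [0.0, 0.0, 0.0, 0.0, 0.0]]
`accumulate(grad_refs[0], [4.0, 1.5, 0.5])` → gradients = [4.0, 1.5, 0.5, 0.0, 0.0]; grad_refs = [[4.0, 1.5, 0.5, 0.0, 0.0], [4.0, 1.5, 0.5, 0.0, 0.0]]
`accumulate(grad_refs[1], [2.5, 3.0, 0.5])` → gradients = [6.5, 4.5, 1.0, 0.0, 0.0]; grad_refs = [[6.5, 4.5, 1.0, 0.0, 0.0], [6.5, 4.5, 1.0, 0.0, 0.0]]
`print(gradients)` → prints [6.5, 4.5, 1.0, 0.0, 0.0]
`print(grad_refs[0] is grad_refs[1])` → prints True

Answer:
[6.5, 4.5, 1.0, 0.0, 0.0]
True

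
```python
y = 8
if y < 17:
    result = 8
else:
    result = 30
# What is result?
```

Trace:
`y = 8` → y = 8
`if y < 17: ...` → y < 17 is True → result = 8
So result = 8

Answer: 8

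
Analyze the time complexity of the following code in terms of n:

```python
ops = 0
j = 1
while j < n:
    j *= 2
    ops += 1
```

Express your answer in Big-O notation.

Each loop level contributes: log n. Multiplying the contributions gives O(log n).

Answer: O(log n)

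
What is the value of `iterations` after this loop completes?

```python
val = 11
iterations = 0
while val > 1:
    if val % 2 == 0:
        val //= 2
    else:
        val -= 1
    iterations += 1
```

Steps to reduce 11 to 1
`iterations` takes the values: 0 → 1 → 2 → 3 → 4 → 5

Answer: 5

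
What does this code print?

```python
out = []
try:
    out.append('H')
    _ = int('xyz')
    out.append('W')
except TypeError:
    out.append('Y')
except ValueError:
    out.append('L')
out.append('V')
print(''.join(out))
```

Execution trace: 'H' (try body) → 'L' (except ValueError) → 'V' (after the try/except). Output: HLV

Answer: HLV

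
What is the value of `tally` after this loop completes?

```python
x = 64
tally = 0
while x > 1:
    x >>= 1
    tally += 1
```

Count right shifts until 1
`tally` takes the values: 0 → 1 → 2 → 3 → 4 → 5 → 6

Answer: 6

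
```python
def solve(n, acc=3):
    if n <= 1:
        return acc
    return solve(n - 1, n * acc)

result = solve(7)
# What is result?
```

Accumulator trace (n, acc): (7, 3) -> (6, 21) -> (5, 126) -> (4, 630) -> (3, 2520) -> (2, 7560) -> (1, 15120) -> return 15120

Answer: 15120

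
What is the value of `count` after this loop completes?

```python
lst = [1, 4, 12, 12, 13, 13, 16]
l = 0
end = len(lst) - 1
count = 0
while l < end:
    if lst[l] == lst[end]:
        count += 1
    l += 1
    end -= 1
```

Count matching pairs from ends
`count` takes the values: 0

Answer: 0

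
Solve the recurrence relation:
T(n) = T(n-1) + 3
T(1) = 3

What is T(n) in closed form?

Unrolling: T(n) = T(1) + 3·(n-1) = 3 + 3(n-1) = 3n.

Answer: T(n) = 3n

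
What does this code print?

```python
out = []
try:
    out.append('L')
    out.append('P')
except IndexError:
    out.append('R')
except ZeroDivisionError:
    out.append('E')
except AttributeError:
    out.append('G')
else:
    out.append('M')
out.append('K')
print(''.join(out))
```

Execution trace: 'L' (try body) → 'P' (try body, no exception) → 'M' (else) → 'K' (after the try/except). Output: LPMK

Answer: LPMK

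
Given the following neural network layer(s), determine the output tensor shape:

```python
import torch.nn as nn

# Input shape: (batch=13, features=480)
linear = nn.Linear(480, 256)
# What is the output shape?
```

Input: (13, 480) -> Output: (13, 256)

Answer: (13, 256)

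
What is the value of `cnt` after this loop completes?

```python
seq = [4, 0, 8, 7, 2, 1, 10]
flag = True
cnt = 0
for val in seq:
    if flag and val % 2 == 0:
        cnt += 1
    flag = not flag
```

Count even values at even positions
`cnt` takes the values: 0 → 1 → 2 → 3 → 4

Answer: 4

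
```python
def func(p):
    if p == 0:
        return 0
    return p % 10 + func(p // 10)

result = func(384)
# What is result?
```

Sum of digits of 384: 4 + 8 + 3 = 15

Answer: 15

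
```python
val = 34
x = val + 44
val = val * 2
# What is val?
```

Trace:
`val = 34` → val = 34
`x = val + 44` → x = 78
`val = val * 2` → val = 68
So val = 68

Answer: 68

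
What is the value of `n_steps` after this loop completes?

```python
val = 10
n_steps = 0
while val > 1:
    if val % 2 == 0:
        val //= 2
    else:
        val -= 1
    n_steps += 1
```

Steps to reduce 10 to 1
`n_steps` takes the values: 0 → 1 → 2 → 3 → 4

Answer: 4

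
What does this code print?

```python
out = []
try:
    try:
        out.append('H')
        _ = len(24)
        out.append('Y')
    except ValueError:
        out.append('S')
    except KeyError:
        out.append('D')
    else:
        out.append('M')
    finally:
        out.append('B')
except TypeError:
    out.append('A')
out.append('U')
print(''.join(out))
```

Execution trace: 'H' (try body) → 'B' (finally) → 'A' (outer except TypeError) → 'U' (after the try/except). Output: HBAU

Answer: HBAU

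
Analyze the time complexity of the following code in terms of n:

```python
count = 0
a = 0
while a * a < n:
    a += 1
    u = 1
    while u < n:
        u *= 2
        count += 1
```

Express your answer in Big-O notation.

Each loop level contributes: √n × log n. Multiplying the contributions gives O(√n log n).

Answer: O(√n log n)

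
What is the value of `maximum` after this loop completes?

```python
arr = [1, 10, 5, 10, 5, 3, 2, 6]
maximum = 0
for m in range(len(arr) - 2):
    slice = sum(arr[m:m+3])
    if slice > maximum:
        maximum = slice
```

Max sum of 3-element window in [1, 10, 5, 10, 5, 3, 2, 6]
`maximum` takes the values: 0 → 16 → 25

Answer: 25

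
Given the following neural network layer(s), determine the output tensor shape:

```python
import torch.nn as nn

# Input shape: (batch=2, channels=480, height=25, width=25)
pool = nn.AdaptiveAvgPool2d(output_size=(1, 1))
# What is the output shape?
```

Input: (2, 480, 25, 25) -> Output: (2, 480, 1, 1)

Answer: (2, 480, 1, 1)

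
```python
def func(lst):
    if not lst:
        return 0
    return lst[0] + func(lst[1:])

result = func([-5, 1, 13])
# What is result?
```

(-5) + 1 + 13 + 0 = 9

Answer: 9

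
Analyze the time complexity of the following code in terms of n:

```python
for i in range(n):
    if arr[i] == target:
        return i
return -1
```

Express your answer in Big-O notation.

This is Linear search in an array. Time complexity: O(n).

Answer: O(n)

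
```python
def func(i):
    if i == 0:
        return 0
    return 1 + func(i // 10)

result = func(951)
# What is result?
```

Count of digits of 951: 3

Answer: 3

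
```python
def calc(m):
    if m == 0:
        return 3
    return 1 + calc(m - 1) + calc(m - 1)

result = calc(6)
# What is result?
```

calc(m) = 1 + 2·calc(m-1), calc(0)=3. Closed form: (3+1)·2^6 - 1 = 255.

Answer: 255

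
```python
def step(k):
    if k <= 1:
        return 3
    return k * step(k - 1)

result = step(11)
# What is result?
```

step(11) = 11 * 10 * 9 * 8 * 7 * 6 * 5 * 4 * 3 * 2 * 3 = 119750400

Answer: 119750400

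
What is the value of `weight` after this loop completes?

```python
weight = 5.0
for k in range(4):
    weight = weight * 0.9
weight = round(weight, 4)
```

Exponential decay: 5.0 * 0.9^4
`weight` takes the values: 5.0 → 4.5 → 4.05 → 3.645 → 3.2805

Answer: 3.2805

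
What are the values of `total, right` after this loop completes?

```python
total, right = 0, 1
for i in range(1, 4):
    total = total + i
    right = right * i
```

Sum and factorial of 1 to 3
`total, right` takes the values: (0, 1) → (1, 1) → (3, 1) → (3, 2) → (6, 2) → (6, 6)

Answer: 6, 6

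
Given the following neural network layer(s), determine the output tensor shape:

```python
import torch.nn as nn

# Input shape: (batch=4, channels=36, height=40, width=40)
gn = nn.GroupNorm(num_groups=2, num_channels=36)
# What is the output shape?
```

Input: (4, 36, 40, 40) -> Output: (4, 36, 40, 40)

Answer: (4, 36, 40, 40)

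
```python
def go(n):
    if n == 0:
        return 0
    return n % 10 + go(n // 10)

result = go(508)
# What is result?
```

Sum of digits of 508: 8 + 0 + 5 = 13

Answer: 13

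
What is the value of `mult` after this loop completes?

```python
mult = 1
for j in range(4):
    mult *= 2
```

2^4 = 16
`mult` takes the values: 1 → 2 → 4 → 8 → 16

Answer: 16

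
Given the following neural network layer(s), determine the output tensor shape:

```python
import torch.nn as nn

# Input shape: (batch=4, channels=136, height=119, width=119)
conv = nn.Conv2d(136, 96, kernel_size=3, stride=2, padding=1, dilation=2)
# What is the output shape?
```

Input: (4, 136, 119, 119) -> Output: (4, 96, 59, 59)

Answer: (4, 96, 59, 59)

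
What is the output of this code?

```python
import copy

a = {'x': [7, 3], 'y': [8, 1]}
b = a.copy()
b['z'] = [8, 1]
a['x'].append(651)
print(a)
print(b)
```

Key concept: shallow copy of dict with mutable values.
Step by step:
`a = {'x': [7, 3], 'y': [8, 1]}` → a = {'x': [7, 3], 'y': [8, 1]}
`b = a.copy()` → b = {'x': [7, 3], 'y': [8, 1]}
`b['z'] = [8, 1]` → b = {'x': [7, 3], 'y': [8, 1], 'z': [8, 1]}
`a['x'].append(651)` → a = {'x': [7, 3, 651], 'y': [8, 1]}; b = {'x': [7, 3, 651], 'y': [8, 1], 'z': [8, 1]}
`print(a)` → prints {'x': [7, 3, 651], 'y': [8, 1]}
`print(b)` → prints {'x': [7, 3, 651], 'y': [8, 1], 'z': [8, 1]}

Answer:
{'x': [7, 3, 651], 'y': [8, 1]}
{'x': [7, 3, 651], 'y': [8, 1], 'z': [8, 1]}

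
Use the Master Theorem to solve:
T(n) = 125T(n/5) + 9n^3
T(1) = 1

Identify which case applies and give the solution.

a=125, b=5, f(n)=9n^3. log_5(125) = 3. Since c=3 = 3, Case 2 applies: T(n) = Θ(n^log_b(a) · log n) = O(n^3 log n).

Answer: O(n^3 log n) - Case 2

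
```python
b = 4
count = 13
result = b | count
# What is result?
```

Trace:
`b = 4` → b = 4
`count = 13` → count = 13
`result = b | count` → result = 13
So result = 13

Answer: 13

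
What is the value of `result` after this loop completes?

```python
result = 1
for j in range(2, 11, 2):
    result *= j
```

Product of even numbers 2 to 10
`result` takes the values: 1 → 2 → 8 → 48 → 384 → 3840

Answer: 3840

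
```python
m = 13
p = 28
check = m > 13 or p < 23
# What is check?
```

Trace:
`m = 13` → m = 13
`p = 28` → p = 28
`check = m > 13 or p < 23` → check = False
So check = False

Answer: False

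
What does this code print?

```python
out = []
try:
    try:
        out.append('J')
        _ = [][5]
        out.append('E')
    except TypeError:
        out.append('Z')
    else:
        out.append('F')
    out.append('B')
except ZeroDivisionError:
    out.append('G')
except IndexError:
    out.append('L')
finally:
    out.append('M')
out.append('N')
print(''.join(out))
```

Execution trace: 'J' (inner try body) → 'L' (except IndexError) → 'M' (finally) → 'N' (after the try/except). Output: JLMN

Answer: JLMN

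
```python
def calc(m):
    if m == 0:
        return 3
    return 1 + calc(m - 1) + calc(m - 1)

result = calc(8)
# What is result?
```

calc(m) = 1 + 2·calc(m-1), calc(0)=3. Closed form: (3+1)·2^8 - 1 = 1023.

Answer: 1023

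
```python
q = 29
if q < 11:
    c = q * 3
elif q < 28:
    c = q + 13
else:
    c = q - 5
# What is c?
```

Trace:
`q = 29` → q = 29
`if q < 11: ...` → q < 11 is False, q < 28 is False, take else branch → c = 24
So c = 24

Answer: 24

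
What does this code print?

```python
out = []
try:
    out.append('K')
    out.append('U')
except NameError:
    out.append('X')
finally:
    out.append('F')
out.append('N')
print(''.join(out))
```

Execution trace: 'K' (try body) → 'U' (try body, no exception) → 'F' (finally) → 'N' (after the try/except). Output: KUFN

Answer: KUFN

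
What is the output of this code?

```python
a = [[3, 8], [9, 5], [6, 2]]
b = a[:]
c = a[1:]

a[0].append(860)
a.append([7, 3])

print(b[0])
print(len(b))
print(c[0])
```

Key concept: slice with nested mutation.
Step by step:
`a = [[3, 8], [9, 5], [6, 2]]` → a = [[3, 8], [9, 5], [6, 2]]
`b = a[:]` → b = [[3, 8], [9, 5], [6, 2]]
`c = a[1:]` → c = [[9, 5], [6, 2]]
`a[0].append(860)` → a = [[3, 8, 860], [9, 5], [6, 2]]; b = [[3, 8, 860], [9, 5], [6, 2]]
`a.append([7, 3])` → a = [[3, 8, 860], [9, 5], [6, 2], [7, 3]]
`print(b[0])` → prints [3, 8, 860]
`print(len(b))` → prints 3
`print(c[0])` → prints [9, 5]

Answer:
[3, 8, 860]
3
[9, 5]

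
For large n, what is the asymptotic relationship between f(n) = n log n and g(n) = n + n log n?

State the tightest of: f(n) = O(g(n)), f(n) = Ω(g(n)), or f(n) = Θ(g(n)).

n log n vs n + n log n: f(n) = Θ(g(n)) — they are asymptotically equivalent (the n term is dominated).

Answer: f(n) = Θ(g(n)) — they are asymptotically equivalent (the n term is dominated).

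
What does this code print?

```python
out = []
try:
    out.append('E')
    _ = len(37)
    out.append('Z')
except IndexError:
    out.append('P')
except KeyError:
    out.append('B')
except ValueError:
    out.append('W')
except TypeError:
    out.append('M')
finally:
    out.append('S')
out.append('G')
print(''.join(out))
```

Execution trace: 'E' (try body) → 'M' (except TypeError) → 'S' (finally) → 'G' (after the try/except). Output: EMSG

Answer: EMSG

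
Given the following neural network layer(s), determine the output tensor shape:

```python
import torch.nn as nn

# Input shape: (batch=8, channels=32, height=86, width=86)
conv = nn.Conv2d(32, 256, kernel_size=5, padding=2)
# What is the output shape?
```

Input: (8, 32, 86, 86) -> Output: (8, 256, 86, 86)

Answer: (8, 256, 86, 86)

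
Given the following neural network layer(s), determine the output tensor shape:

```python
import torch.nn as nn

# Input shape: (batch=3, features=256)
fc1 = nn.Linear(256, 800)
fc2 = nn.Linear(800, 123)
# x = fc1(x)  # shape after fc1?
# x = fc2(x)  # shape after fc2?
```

Input: (3, 256) -> after fc1: (3, 800) -> Output: (3, 123)

Answer: (3, 123)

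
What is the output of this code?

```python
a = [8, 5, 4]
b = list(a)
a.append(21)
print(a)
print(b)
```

Key concept: list() constructor creates copy.
Step by step:
`a = [8, 5, 4]` → a = [8, 5, 4]
`b = list(a)` → b = [8, 5, 4]
`a.append(21)` → a = [8, 5, 4, 21]
`print(a)` → prints [8, 5, 4, 21]
`print(b)` → prints [8, 5, 4]

Answer:
[8, 5, 4, 21]
[8, 5, 4]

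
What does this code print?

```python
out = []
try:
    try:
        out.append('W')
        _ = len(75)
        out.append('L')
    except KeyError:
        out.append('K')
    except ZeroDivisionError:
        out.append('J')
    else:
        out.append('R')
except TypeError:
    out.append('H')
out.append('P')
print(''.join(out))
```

Execution trace: 'W' (try body) → 'H' (outer except TypeError) → 'P' (after the try/except). Output: WHP

Answer: WHP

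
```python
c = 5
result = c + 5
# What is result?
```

Trace:
`c = 5` → c = 5
`result = c + 5` → result = 10
So result = 10

Answer: 10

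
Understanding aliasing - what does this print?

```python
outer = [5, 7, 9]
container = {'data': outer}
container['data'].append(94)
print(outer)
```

Key concept: dict holds reference to list.
Step by step:
`outer = [5, 7, 9]` → outer = [5, 7, 9]
`container = {'data': outer}` → container = {'data': [5, 7, 9]}
`container['data'].append(94)` → outer = [5, 7, 9, 94]; container = {'data': [5, 7, 9, 94]}
`print(outer)` → prints [5, 7, 9, 94]

Answer: [5, 7, 9, 94]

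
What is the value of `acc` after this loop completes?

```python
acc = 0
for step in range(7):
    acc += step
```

Sum of 0 to 6 = 21
`acc` takes the values: 0 → 1 → 3 → 6 → 10 → 15 → 21

Answer: 21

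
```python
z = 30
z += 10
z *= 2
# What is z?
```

Trace:
`z = 30` → z = 30
`z += 10` → z = 40
`z *= 2` → z = 80
So z = 80

Answer: 80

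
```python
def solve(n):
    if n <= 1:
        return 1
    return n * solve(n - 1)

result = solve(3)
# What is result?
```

solve(3) = 3 * 2 * 1 = 6

Answer: 6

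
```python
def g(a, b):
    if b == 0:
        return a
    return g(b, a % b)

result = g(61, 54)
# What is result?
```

g(61, 54) -> g(54, 7) -> g(7, 5) -> g(5, 2) -> g(2, 1) -> g(1, 0) -> 1

Answer: 1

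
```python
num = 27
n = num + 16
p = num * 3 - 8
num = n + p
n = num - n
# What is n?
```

Trace:
`num = 27` → num = 27
`n = num + 16` → n = 43
`p = num * 3 - 8` → p = 73
`num = n + p` → num = 116
`n = num - n` → n = 73
So n = 73

Answer: 73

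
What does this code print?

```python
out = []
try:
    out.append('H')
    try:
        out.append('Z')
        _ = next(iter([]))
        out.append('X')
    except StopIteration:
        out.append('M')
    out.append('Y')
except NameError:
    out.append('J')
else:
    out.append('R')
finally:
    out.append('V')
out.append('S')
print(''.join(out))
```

Execution trace: 'H' (try body) → 'Z' (inner try body) → 'M' (inner except StopIteration) → 'Y' (try body, no exception) → 'R' (else) → 'V' (finally) → 'S' (after the try/except). Output: HZMYRVS

Answer: HZMYRVS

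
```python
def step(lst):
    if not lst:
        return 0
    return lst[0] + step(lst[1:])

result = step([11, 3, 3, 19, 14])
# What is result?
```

11 + 3 + 3 + 19 + 14 + 0 = 50

Answer: 50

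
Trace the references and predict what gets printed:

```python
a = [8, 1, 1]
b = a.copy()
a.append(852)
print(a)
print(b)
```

Key concept: list.copy() creates independent copy.
Step by step:
`a = [8, 1, 1]` → a = [8, 1, 1]
`b = a.copy()` → b = [8, 1, 1]
`a.append(852)` → a = [8, 1, 1, 852]
`print(a)` → prints [8, 1, 1, 852]
`print(b)` → prints [8, 1, 1]

Answer:
[8, 1, 1, 852]
[8, 1, 1]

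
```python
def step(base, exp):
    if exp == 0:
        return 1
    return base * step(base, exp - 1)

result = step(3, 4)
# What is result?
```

step(3, 4) = 3 * 3 * 3 * 3 = 81

Answer: 81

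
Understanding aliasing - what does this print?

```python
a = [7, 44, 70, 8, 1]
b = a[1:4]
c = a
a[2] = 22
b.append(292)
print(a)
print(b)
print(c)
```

Key concept: slice vs alias.
Step by step:
`a = [7, 44, 70, 8, 1]` → a = [7, 44, 70, 8, 1]
`b = a[1:4]` → b = [44, 70, 8]
`c = a` → c = [7, 44, 70, 8, 1] (same object as a)
`a[2] = 22` → a = [7, 44, 22, 8, 1] (same object as c); c = [7, 44, 22, 8, 1] (same object as a)
`b.append(292)` → b = [44, 70, 8, 292]
`print(a)` → prints [7, 44, 22, 8, 1]
`print(b)` → prints [44, 70, 8, 292]
`print(c)` → prints [7, 44, 22, 8, 1]

Answer:
[7, 44, 22, 8, 1]
[44, 70, 8, 292]
[7, 44, 22, 8, 1]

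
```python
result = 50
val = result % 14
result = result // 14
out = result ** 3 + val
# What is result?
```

Trace:
`result = 50` → result = 50
`val = result % 14` → val = 8
`result = result // 14` → result = 3
`out = result ** 3 + val` → out = 35
So result = 3

Answer: 3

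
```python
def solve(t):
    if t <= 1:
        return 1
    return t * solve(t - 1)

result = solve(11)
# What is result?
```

solve(11) = 11 * 10 * 9 * 8 * 7 * 6 * 5 * 4 * 3 * 2 * 1 = 39916800

Answer: 39916800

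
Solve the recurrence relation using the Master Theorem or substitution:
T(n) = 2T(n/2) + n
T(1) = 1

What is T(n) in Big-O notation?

By Master Theorem: a=2, b=2, f(n)=n. Since log_2(2) = 1 and f(n) = Θ(n^1), Case 2 applies. T(n) = O(n log n).

Answer: O(n log n)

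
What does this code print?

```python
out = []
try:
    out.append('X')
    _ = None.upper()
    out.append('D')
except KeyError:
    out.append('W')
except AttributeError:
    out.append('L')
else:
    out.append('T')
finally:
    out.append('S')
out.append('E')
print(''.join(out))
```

Execution trace: 'X' (try body) → 'L' (except AttributeError) → 'S' (finally) → 'E' (after the try/except). Output: XLSE

Answer: XLSE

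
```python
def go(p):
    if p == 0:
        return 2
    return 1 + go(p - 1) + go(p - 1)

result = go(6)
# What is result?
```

go(p) = 1 + 2·go(p-1), go(0)=2. Closed form: (2+1)·2^6 - 1 = 191.

Answer: 191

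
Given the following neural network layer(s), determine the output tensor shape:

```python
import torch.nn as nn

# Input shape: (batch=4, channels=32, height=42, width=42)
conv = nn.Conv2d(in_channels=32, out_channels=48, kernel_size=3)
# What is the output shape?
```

Input: (4, 32, 42, 42) -> Output: (4, 48, 40, 40)

Answer: (4, 48, 40, 40)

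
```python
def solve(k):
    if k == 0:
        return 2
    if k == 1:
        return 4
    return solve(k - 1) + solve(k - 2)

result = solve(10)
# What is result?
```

Build up from base cases: solve(0)=2, solve(1)=4, solve(2)=6, solve(3)=10, solve(4)=16, solve(5)=26, solve(6)=42, ..., solve(10)=288

Answer: 288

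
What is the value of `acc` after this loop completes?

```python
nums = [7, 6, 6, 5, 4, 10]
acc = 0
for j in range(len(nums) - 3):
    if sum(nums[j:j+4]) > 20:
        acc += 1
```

Count windows with sum > 20
`acc` takes the values: 0 → 1 → 2 → 3

Answer: 3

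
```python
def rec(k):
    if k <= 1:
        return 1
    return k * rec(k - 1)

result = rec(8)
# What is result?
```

rec(8) = 8 * 7 * 6 * 5 * 4 * 3 * 2 * 1 = 40320

Answer: 40320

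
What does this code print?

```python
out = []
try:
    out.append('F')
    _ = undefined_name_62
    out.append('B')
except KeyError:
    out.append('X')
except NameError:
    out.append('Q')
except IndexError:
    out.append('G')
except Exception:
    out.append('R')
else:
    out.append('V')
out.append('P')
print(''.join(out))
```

Execution trace: 'F' (try body) → 'Q' (except NameError) → 'P' (after the try/except). Output: FQP

Answer: FQP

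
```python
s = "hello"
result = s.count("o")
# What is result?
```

Trace:
`s = "hello"` → s = 'hello'
`result = s.count("o")` → result = 1
So result = 1

Answer: 1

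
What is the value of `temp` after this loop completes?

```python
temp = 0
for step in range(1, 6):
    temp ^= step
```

XOR of 1 to 5
`temp` takes the values: 0 → 1 → 3 → 0 → 4 → 1

Answer: 1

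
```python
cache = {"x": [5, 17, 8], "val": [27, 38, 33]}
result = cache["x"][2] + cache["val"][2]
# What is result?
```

Trace:
`cache = {"x": [5, 17, 8], "val": [27, 38, 33]}` → cache = {'x': [5, 17, 8], 'val': [27, 38, 33]}
`result = cache["x"][2] + cache["val"][2]` → result = 41
So result = 41

Answer: 41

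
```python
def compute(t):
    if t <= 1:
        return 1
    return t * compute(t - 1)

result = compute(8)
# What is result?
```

compute(8) = 8 * 7 * 6 * 5 * 4 * 3 * 2 * 1 = 40320

Answer: 40320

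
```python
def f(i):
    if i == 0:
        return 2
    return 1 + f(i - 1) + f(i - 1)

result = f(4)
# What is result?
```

f(i) = 1 + 2·f(i-1), f(0)=2. Closed form: (2+1)·2^4 - 1 = 47.

Answer: 47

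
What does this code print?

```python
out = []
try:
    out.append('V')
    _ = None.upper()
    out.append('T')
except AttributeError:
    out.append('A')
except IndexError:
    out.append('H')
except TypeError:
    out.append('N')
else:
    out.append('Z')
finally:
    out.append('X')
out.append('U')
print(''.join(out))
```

Execution trace: 'V' (try body) → 'A' (except AttributeError) → 'X' (finally) → 'U' (after the try/except). Output: VAXU

Answer: VAXU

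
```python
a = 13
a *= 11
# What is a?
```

Trace:
`a = 13` → a = 13
`a *= 11` → a = 143
So a = 143

Answer: 143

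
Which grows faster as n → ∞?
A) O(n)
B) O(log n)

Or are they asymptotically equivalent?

O(n) vs O(log n): Higher order terms dominate.

Answer: A) O(n) grows faster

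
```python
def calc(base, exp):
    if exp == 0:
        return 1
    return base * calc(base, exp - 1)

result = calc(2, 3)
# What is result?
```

calc(2, 3) = 2 * 2 * 2 = 8

Answer: 8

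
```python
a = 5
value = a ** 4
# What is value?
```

Trace:
`a = 5` → a = 5
`value = a ** 4` → value = 625
So value = 625

Answer: 625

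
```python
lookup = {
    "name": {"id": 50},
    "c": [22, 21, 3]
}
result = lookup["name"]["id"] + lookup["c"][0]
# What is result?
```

Trace:
`lookup = { ...` → lookup = {'name': {'id': 50}, 'c': [22, 21, 3]}
`result = lookup["name"]["id"] + lookup["c"][0]` → result = 72
So result = 72

Answer: 72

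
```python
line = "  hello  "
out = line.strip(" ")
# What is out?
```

Trace:
`line = "  hello  "` → line = '  hello  '
`out = line.strip(" ")` → out = 'hello'
So out = 'hello'

Answer: 'hello'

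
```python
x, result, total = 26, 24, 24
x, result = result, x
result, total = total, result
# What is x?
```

Trace:
`x, result, total = 26, 24, 24` → x = 26; result = 24; total = 24
`x, result = result, x` → x = 24; result = 26
`result, total = total, result` → result = 24; total = 26
So x = 24

Answer: 24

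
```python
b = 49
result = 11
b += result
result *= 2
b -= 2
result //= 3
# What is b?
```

Trace:
`b = 49` → b = 49
`result = 11` → result = 11
`b += result` → b = 60
`result *= 2` → result = 22
`b -= 2` → b = 58
`result //= 3` → result = 7
So b = 58

Answer: 58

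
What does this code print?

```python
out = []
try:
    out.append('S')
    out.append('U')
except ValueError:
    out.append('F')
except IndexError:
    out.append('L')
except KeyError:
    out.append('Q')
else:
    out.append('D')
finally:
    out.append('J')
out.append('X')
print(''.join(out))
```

Execution trace: 'S' (try body) → 'U' (try body, no exception) → 'D' (else) → 'J' (finally) → 'X' (after the try/except). Output: SUDJX

Answer: SUDJX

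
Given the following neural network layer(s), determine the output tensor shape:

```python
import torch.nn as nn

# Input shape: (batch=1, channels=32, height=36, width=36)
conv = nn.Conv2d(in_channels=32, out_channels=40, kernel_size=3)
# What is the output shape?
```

Input: (1, 32, 36, 36) -> Output: (1, 40, 34, 34)

Answer: (1, 40, 34, 34)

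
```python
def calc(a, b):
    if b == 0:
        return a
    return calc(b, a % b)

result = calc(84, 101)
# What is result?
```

calc(84, 101) -> calc(101, 84) -> calc(84, 17) -> calc(17, 16) -> calc(16, 1) -> calc(1, 0) -> 1

Answer: 1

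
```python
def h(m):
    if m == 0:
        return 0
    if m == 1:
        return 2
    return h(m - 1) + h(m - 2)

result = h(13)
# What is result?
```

Build up from base cases: h(0)=0, h(1)=2, h(2)=2, h(3)=4, h(4)=6, h(5)=10, h(6)=16, ..., h(13)=466

Answer: 466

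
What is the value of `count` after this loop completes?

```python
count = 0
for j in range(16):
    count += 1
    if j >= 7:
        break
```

Loop breaks when j reaches 7, count is 8
`count` takes the values: 0 → 1 → 2 → 3 → 4 → 5 → 6 → 7 → 8

Answer: 8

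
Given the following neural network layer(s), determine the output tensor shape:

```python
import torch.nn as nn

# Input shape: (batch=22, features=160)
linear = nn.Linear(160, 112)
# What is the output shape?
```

Input: (22, 160) -> Output: (22, 112)

Answer: (22, 112)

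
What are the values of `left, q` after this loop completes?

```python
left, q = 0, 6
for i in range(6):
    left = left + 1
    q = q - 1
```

left goes 0→6, q goes 6→0
`left, q` takes the values: (0, 6) → (1, 6) → (1, 5) → (2, 5) → (2, 4) → (3, 4) → (3, 3) → (4, 3) → (4, 2) → (5, 2) → (5, 1) → (6, 1) → (6, 0)

Answer: 6, 0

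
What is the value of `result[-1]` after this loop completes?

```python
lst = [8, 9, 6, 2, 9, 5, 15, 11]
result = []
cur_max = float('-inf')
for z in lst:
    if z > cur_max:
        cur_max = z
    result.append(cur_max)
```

Running max ends at 15
`result` takes the values: [] → [8] → [8, 9] → [8, 9, 9] → [8, 9, 9, 9] → [8, 9, 9, 9, 9] → [8, 9, 9, 9, 9, 9] → [8, 9, 9, 9, 9, 9, 15] → [8, 9, 9, 9, 9, 9, 15, 15]
So `result[-1]` = 15

Answer: 15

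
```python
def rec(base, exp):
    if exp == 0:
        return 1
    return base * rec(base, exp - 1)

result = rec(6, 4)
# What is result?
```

rec(6, 4) = 6 * 6 * 6 * 6 = 1296

Answer: 1296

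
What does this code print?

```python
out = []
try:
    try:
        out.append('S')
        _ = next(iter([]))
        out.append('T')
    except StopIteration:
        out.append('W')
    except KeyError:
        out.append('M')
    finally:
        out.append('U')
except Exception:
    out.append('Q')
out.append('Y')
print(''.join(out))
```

Execution trace: 'S' (inner try body) → 'W' (inner except StopIteration) → 'U' (inner finally) → 'Y' (after the try/except). Output: SWUY

Answer: SWUY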